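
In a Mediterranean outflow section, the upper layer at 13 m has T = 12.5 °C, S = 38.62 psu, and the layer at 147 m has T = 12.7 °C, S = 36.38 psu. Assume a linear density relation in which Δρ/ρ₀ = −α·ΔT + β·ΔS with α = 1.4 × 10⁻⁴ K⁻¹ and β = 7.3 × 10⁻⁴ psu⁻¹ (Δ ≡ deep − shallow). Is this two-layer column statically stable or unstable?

unstable

ΔT = 12.7 − 12.5 = +0.2 K and ΔS = 36.38 − 38.62 = -2.24 psu (deep − shallow).
−αΔT = -2.80 × 10⁻⁵; βΔS = -1.6352 × 10⁻³; sum Δρ/ρ₀ = -1.6632 × 10⁻³.
Δρ/ρ₀ < 0, so Δρ < 0: deeper water is lighter → statically unstable; the column would overturn.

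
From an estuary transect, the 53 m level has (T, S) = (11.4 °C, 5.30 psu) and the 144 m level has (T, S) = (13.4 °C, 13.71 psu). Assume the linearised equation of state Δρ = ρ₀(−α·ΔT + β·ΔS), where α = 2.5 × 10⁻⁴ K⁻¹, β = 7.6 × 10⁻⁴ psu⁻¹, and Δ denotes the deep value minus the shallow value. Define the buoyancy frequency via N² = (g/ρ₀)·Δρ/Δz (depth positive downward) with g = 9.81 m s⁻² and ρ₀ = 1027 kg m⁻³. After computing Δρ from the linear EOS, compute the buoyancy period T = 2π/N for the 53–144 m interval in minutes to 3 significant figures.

ΔT = +2.0 K, ΔS = +8.41 psu (deep − shallow).
Δρ/ρ₀ = −αΔT + βΔS = -5.00 × 10⁻⁴ + 6.3916 × 10⁻³ = 5.8916 × 10⁻³, so Δρ ≈ 6.051 kg m⁻³.
N² = (g/ρ₀)·Δρ/Δz = g·(Δρ/ρ₀)/Δz = 9.81 × 5.8916 × 10⁻³ / 91 = 6.3513 × 10⁻⁴ s⁻².
N = √(6.3513 × 10⁻⁴) = 0.025202 rad s⁻¹ → T = 2π/N = 249.31 s = 4.1552 min ≈ 4.16 min.

4.16 min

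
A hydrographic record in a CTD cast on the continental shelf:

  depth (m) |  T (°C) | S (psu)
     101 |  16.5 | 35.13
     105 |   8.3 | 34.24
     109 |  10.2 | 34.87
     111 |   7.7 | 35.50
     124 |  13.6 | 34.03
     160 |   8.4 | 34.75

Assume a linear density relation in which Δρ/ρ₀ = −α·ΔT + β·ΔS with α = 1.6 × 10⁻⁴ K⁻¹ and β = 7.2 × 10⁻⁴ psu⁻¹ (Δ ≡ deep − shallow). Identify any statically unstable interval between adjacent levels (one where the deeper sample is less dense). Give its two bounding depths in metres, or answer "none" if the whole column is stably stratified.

111–124 m

Evaluate Δρ/ρ₀ = −αΔT + βΔS across each adjacent pair:
  101–105 m: −αΔT+βΔS = −(1.6 × 10⁻⁴)(-8.2)+(7.2 × 10⁻⁴)(-0.89) = 6.7 × 10⁻⁴ → stable
  105–109 m: −αΔT+βΔS = −(1.6 × 10⁻⁴)(+1.9)+(7.2 × 10⁻⁴)(+0.63) = 1.5 × 10⁻⁴ → stable
  109–111 m: −αΔT+βΔS = −(1.6 × 10⁻⁴)(-2.5)+(7.2 × 10⁻⁴)(+0.63) = 8.5 × 10⁻⁴ → stable
  111–124 m: −αΔT+βΔS = −(1.6 × 10⁻⁴)(+5.9)+(7.2 × 10⁻⁴)(-1.47) = -2.0 × 10⁻³ → UNSTABLE
  124–160 m: −αΔT+βΔS = −(1.6 × 10⁻⁴)(-5.2)+(7.2 × 10⁻⁴)(+0.72) = 1.4 × 10⁻³ → stable
The 111–124 m interval has Δρ < 0: lighter water underlies denser water.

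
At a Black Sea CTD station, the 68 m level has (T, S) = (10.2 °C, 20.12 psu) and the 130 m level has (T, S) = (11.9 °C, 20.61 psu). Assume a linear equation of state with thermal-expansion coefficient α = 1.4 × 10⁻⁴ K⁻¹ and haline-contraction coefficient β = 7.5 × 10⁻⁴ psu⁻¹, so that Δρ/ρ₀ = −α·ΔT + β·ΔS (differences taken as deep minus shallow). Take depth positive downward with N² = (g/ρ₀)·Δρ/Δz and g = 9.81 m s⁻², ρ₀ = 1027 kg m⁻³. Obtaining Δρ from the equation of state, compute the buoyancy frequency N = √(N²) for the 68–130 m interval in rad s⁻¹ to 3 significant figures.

4.53 × 10⁻³ rad s⁻¹

ΔT = +1.7 K, ΔS = +0.49 psu (deep − shallow).
Δρ/ρ₀ = −αΔT + βΔS = -2.38 × 10⁻⁴ + 3.675 × 10⁻⁴ = 1.295 × 10⁻⁴, so Δρ ≈ 0.1330 kg m⁻³.
N² = (g/ρ₀)·Δρ/Δz = g·(Δρ/ρ₀)/Δz = 9.81 × 1.295 × 10⁻⁴ / 62 = 2.0490 × 10⁻⁵ s⁻².
N = √(2.0490 × 10⁻⁵) = 4.5266 × 10⁻³ rad s⁻¹ ≈ 4.53 × 10⁻³ rad s⁻¹.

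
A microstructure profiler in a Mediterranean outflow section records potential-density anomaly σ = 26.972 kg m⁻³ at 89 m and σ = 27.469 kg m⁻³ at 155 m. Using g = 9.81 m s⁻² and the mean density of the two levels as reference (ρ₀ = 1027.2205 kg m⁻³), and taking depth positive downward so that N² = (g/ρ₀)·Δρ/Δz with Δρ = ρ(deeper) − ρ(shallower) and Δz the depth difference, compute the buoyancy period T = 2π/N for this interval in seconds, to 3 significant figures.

741 s

Δρ = 1027.469 − 1026.972 = 0.497 kg m⁻³ over Δz = 155 − 89 = 66 m.
N² = (9.81/1027.2205) × (0.497/66) = 7.1915 × 10⁻⁵ s⁻².
N = √(7.1915 × 10⁻⁵) = 8.4803 × 10⁻³ rad s⁻¹, so T = 2π/N = 740.92 s ≈ 741 s.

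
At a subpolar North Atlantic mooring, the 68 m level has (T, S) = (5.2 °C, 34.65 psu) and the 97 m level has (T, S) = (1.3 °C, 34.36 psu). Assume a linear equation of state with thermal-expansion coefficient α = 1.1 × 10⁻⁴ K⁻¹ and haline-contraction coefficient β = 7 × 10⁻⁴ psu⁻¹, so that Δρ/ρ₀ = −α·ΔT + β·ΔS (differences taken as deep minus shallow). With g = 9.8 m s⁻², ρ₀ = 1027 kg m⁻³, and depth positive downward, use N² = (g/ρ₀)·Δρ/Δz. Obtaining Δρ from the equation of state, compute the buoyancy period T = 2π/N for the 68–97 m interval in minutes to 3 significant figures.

ΔT = -3.9 K, ΔS = -0.29 psu (deep − shallow).
Δρ/ρ₀ = −αΔT + βΔS = 4.29 × 10⁻⁴ − 2.03 × 10⁻⁴ = 2.26 × 10⁻⁴, so Δρ ≈ 0.2321 kg m⁻³.
N² = (g/ρ₀)·Δρ/Δz = g·(Δρ/ρ₀)/Δz = 9.8 × 2.26 × 10⁻⁴ / 29 = 7.6372 × 10⁻⁵ s⁻².
N = √(7.6372 × 10⁻⁵) = 8.7391 × 10⁻³ rad s⁻¹ → T = 2π/N = 718.97 s = 11.983 min ≈ 12.0 min.

12.0 min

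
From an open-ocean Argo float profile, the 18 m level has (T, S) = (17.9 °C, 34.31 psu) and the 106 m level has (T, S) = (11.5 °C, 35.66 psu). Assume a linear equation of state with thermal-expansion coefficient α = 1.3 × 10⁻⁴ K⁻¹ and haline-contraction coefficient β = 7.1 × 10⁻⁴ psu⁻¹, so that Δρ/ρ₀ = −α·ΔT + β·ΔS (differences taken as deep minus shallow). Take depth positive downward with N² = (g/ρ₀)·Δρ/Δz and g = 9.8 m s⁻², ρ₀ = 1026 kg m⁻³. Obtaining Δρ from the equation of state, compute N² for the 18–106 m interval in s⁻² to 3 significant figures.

ΔT = -6.4 K, ΔS = +1.35 psu (deep − shallow).
Δρ/ρ₀ = −αΔT + βΔS = 8.32 × 10⁻⁴ + 9.585 × 10⁻⁴ = 1.7905 × 10⁻³, so Δρ ≈ 1.837 kg m⁻³.
N² = (g/ρ₀)·Δρ/Δz = g·(Δρ/ρ₀)/Δz = 9.8 × 1.7905 × 10⁻³ / 88 = 1.9940 × 10⁻⁴ s⁻² ≈ 1.99 × 10⁻⁴ s⁻².

1.99 × 10⁻⁴ s⁻²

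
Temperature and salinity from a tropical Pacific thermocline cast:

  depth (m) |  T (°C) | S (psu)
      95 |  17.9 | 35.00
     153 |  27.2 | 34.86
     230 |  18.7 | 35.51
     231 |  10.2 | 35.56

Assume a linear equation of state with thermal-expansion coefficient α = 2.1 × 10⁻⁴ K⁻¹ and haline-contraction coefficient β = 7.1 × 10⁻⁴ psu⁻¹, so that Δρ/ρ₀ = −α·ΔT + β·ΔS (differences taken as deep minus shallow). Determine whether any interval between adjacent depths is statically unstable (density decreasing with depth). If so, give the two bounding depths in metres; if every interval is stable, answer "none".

Evaluate Δρ/ρ₀ = −αΔT + βΔS across each adjacent pair:
  95–153 m: −αΔT+βΔS = −(2.1 × 10⁻⁴)(+9.3)+(7.1 × 10⁻⁴)(-0.14) = -2.1 × 10⁻³ → UNSTABLE
  153–230 m: −αΔT+βΔS = −(2.1 × 10⁻⁴)(-8.5)+(7.1 × 10⁻⁴)(+0.65) = 2.2 × 10⁻³ → stable
  230–231 m: −αΔT+βΔS = −(2.1 × 10⁻⁴)(-8.5)+(7.1 × 10⁻⁴)(+0.05) = 1.8 × 10⁻³ → stable
The 95–153 m interval has Δρ < 0: lighter water underlies denser water.

95–153 m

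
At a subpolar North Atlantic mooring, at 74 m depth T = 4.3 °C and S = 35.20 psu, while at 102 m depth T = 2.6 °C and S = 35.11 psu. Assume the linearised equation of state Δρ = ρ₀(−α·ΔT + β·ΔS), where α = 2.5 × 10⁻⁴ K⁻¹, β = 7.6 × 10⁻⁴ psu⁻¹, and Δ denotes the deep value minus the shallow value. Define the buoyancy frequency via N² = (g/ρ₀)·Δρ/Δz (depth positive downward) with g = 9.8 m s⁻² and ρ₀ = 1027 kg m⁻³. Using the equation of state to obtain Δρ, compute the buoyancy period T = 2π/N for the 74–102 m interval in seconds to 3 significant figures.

562 s

ΔT = -1.7 K, ΔS = -0.09 psu (deep − shallow).
Δρ/ρ₀ = −αΔT + βΔS = 4.25 × 10⁻⁴ − 6.84 × 10⁻⁵ = 3.566 × 10⁻⁴, so Δρ ≈ 0.3662 kg m⁻³.
N² = (g/ρ₀)·Δρ/Δz = g·(Δρ/ρ₀)/Δz = 9.8 × 3.566 × 10⁻⁴ / 28 = 1.2481 × 10⁻⁴ s⁻².
N = √(1.2481 × 10⁻⁴) = 0.011172 rad s⁻¹ → T = 2π/N = 562.40 s ≈ 562 s.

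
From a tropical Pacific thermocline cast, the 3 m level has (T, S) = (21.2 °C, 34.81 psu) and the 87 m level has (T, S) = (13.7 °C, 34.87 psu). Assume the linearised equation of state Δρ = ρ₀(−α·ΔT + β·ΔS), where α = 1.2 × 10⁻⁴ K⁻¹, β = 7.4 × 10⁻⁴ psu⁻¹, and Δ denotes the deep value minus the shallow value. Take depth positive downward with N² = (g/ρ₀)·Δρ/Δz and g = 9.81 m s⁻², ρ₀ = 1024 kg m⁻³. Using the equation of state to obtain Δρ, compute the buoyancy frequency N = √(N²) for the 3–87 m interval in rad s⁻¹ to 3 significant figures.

0.0105 rad s⁻¹

ΔT = -7.5 K, ΔS = +0.06 psu (deep − shallow).
Δρ/ρ₀ = −αΔT + βΔS = 9.00 × 10⁻⁴ + 4.44 × 10⁻⁵ = 9.444 × 10⁻⁴, so Δρ ≈ 0.9671 kg m⁻³.
N² = (g/ρ₀)·Δρ/Δz = g·(Δρ/ρ₀)/Δz = 9.81 × 9.444 × 10⁻⁴ / 84 = 1.1029 × 10⁻⁴ s⁻².
N = √(1.1029 × 10⁻⁴) = 0.010502 rad s⁻¹ ≈ 0.0105 rad s⁻¹.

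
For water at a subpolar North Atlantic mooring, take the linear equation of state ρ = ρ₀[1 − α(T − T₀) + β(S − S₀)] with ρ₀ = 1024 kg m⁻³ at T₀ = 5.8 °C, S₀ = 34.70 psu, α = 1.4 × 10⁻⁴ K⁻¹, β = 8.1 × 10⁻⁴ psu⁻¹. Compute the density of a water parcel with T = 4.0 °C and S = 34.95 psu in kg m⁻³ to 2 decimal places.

T − T₀ = -1.8 K, S − S₀ = +0.25 psu.
Bracket = 1 − α·(-1.8) + β·(+0.25) = 1 + (4.545 × 10⁻⁴) = 1.0004545.
ρ = 1024 × 1.0004545 = 1024.47 kg m⁻³.

1024.47 kg m⁻³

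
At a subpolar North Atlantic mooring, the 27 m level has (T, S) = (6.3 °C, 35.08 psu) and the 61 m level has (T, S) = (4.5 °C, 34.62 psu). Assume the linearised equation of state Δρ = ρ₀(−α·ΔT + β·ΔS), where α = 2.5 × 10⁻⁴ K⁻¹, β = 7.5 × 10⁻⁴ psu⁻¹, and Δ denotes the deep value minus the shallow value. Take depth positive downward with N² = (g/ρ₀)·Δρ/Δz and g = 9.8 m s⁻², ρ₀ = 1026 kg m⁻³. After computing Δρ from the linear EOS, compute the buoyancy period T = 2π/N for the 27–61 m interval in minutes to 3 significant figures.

ΔT = -1.8 K, ΔS = -0.46 psu (deep − shallow).
Δρ/ρ₀ = −αΔT + βΔS = 4.50 × 10⁻⁴ − 3.45 × 10⁻⁴ = 1.05 × 10⁻⁴, so Δρ ≈ 0.1077 kg m⁻³.
N² = (g/ρ₀)·Δρ/Δz = g·(Δρ/ρ₀)/Δz = 9.8 × 1.05 × 10⁻⁴ / 34 = 3.0265 × 10⁻⁵ s⁻².
N = √(3.0265 × 10⁻⁵) = 5.5014 × 10⁻³ rad s⁻¹ → T = 2π/N = 1.1421 × 10³ s = 19.035 min ≈ 19.0 min.

19.0 min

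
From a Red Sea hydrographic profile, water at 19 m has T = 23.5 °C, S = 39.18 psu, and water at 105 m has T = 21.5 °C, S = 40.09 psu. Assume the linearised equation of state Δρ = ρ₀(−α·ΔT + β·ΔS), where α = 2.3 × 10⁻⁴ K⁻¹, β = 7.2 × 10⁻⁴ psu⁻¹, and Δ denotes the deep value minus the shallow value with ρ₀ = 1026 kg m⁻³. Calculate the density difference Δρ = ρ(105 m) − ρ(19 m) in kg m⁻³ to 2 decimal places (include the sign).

ΔT = -2.0 K, ΔS = +0.91 psu (deep − shallow).
Δρ/ρ₀ = −(2.3 × 10⁻⁴)(-2.0) + (7.2 × 10⁻⁴)(+0.91) = 1.1152 × 10⁻³.
Δρ = 1026 × (1.1152 × 10⁻³) = +1.14 kg m⁻³.
Positive Δρ: denser below, stable.

+1.14 kg m⁻³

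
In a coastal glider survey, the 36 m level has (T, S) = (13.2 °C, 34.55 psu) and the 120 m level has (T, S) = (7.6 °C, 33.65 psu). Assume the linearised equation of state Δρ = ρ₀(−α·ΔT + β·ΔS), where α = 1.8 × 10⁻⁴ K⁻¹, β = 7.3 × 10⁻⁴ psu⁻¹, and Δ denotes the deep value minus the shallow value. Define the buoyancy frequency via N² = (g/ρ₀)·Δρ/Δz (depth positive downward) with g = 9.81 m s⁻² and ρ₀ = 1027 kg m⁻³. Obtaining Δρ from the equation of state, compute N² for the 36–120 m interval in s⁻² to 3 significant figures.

4.10 × 10⁻⁵ s⁻²

ΔT = -5.6 K, ΔS = -0.90 psu (deep − shallow).
Δρ/ρ₀ = −αΔT + βΔS = 1.008 × 10⁻³ − 6.57 × 10⁻⁴ = 3.51 × 10⁻⁴, so Δρ ≈ 0.3605 kg m⁻³.
N² = (g/ρ₀)·Δρ/Δz = g·(Δρ/ρ₀)/Δz = 9.81 × 3.51 × 10⁻⁴ / 84 = 4.0992 × 10⁻⁵ s⁻² ≈ 4.10 × 10⁻⁵ s⁻².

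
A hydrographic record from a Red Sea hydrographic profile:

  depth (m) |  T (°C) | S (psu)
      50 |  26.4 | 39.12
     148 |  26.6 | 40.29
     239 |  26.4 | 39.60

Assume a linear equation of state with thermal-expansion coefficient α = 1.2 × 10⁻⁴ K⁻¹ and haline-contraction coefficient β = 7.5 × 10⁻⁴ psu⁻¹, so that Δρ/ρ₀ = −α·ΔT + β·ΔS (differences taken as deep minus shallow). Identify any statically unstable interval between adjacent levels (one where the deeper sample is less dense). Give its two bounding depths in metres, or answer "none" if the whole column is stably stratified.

Evaluate Δρ/ρ₀ = −αΔT + βΔS across each adjacent pair:
  50–148 m: −αΔT+βΔS = −(1.2 × 10⁻⁴)(+0.2)+(7.5 × 10⁻⁴)(+1.17) = 8.5 × 10⁻⁴ → stable
  148–239 m: −αΔT+βΔS = −(1.2 × 10⁻⁴)(-0.2)+(7.5 × 10⁻⁴)(-0.69) = -4.9 × 10⁻⁴ → UNSTABLE
The 148–239 m interval has Δρ < 0: lighter water underlies denser water.

148–239 m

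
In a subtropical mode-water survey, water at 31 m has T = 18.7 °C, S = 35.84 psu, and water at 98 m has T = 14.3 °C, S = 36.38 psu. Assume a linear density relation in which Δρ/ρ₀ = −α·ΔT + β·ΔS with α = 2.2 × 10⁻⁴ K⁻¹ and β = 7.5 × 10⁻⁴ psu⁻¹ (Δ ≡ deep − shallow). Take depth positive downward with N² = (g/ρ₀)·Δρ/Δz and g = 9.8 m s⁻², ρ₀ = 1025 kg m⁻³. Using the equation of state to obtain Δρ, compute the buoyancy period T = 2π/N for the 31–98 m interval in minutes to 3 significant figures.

7.39 min

ΔT = -4.4 K, ΔS = +0.54 psu (deep − shallow).
Δρ/ρ₀ = −αΔT + βΔS = 9.68 × 10⁻⁴ + 4.05 × 10⁻⁴ = 1.373 × 10⁻³, so Δρ ≈ 1.407 kg m⁻³.
N² = (g/ρ₀)·Δρ/Δz = g·(Δρ/ρ₀)/Δz = 9.8 × 1.373 × 10⁻³ / 67 = 2.0083 × 10⁻⁴ s⁻².
N = √(2.0083 × 10⁻⁴) = 0.014171 rad s⁻¹ → T = 2π/N = 443.38 s = 7.3897 min ≈ 7.39 min.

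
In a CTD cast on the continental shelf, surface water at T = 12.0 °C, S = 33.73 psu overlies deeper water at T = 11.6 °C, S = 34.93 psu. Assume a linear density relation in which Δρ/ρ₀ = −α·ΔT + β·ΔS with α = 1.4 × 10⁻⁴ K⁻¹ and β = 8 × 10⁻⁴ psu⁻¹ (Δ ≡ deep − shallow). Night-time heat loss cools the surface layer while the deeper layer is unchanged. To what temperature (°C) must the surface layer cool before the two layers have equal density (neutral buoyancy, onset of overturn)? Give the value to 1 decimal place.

4.7 °C

Neutral buoyancy requires Δρ = 0, i.e. −α(T_deep − T_surf′) + β(S_deep − S_surf) = 0.
T_surf′ = T_deep − (β/α)·ΔS = 11.6 − (8 × 10⁻⁴/1.4 × 10⁻⁴)·(+1.20) = 4.743 °C.
Cooling required: 12.0 − (4.743) = 7.257 °C.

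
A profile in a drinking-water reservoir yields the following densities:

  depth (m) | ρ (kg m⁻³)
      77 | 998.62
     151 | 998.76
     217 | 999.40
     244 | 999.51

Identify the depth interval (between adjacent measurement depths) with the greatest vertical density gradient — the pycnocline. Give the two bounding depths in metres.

151–217 m

Compute the density gradient over each adjacent pair:
  77–151 m: Δρ/Δz = 0.14/74 = 1.9 × 10⁻³ kg m⁻⁴
  151–217 m: Δρ/Δz = 0.64/66 = 9.7 × 10⁻³ kg m⁻⁴
  217–244 m: Δρ/Δz = 0.11/27 = 4.1 × 10⁻³ kg m⁻⁴
The largest gradient is in the 151–217 m interval — the pycnocline.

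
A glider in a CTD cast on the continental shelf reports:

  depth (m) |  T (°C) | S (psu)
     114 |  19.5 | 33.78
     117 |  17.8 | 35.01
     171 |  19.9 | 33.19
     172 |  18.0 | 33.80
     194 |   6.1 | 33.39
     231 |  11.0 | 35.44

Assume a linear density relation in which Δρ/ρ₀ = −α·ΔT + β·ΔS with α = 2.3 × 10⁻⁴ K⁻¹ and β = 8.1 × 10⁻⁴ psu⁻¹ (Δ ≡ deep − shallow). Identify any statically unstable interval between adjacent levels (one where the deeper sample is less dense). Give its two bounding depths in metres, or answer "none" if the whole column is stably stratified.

117–171 m

Evaluate Δρ/ρ₀ = −αΔT + βΔS across each adjacent pair:
  114–117 m: −αΔT+βΔS = −(2.3 × 10⁻⁴)(-1.7)+(8.1 × 10⁻⁴)(+1.23) = 1.4 × 10⁻³ → stable
  117–171 m: −αΔT+βΔS = −(2.3 × 10⁻⁴)(+2.1)+(8.1 × 10⁻⁴)(-1.82) = -2.0 × 10⁻³ → UNSTABLE
  171–172 m: −αΔT+βΔS = −(2.3 × 10⁻⁴)(-1.9)+(8.1 × 10⁻⁴)(+0.61) = 9.3 × 10⁻⁴ → stable
  172–194 m: −αΔT+βΔS = −(2.3 × 10⁻⁴)(-11.9)+(8.1 × 10⁻⁴)(-0.41) = 2.4 × 10⁻³ → stable
  194–231 m: −αΔT+βΔS = −(2.3 × 10⁻⁴)(+4.9)+(8.1 × 10⁻⁴)(+2.05) = 5.3 × 10⁻⁴ → stable
The 117–171 m interval has Δρ < 0: lighter water underlies denser water.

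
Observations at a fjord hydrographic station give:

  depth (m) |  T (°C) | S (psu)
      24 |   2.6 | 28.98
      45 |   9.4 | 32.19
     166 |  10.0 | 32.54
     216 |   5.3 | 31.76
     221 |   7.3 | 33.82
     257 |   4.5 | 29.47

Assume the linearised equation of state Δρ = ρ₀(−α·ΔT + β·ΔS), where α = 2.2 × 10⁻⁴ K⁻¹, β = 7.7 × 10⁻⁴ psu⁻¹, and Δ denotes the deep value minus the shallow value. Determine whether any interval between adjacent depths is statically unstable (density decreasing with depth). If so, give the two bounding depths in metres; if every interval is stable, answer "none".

Evaluate Δρ/ρ₀ = −αΔT + βΔS across each adjacent pair:
  24–45 m: −αΔT+βΔS = −(2.2 × 10⁻⁴)(+6.8)+(7.7 × 10⁻⁴)(+3.21) = 9.8 × 10⁻⁴ → stable
  45–166 m: −αΔT+βΔS = −(2.2 × 10⁻⁴)(+0.6)+(7.7 × 10⁻⁴)(+0.35) = 1.4 × 10⁻⁴ → stable
  166–216 m: −αΔT+βΔS = −(2.2 × 10⁻⁴)(-4.7)+(7.7 × 10⁻⁴)(-0.78) = 4.3 × 10⁻⁴ → stable
  216–221 m: −αΔT+βΔS = −(2.2 × 10⁻⁴)(+2.0)+(7.7 × 10⁻⁴)(+2.06) = 1.1 × 10⁻³ → stable
  221–257 m: −αΔT+βΔS = −(2.2 × 10⁻⁴)(-2.8)+(7.7 × 10⁻⁴)(-4.35) = -2.7 × 10⁻³ → UNSTABLE
The 221–257 m interval has Δρ < 0: lighter water underlies denser water.

221–257 m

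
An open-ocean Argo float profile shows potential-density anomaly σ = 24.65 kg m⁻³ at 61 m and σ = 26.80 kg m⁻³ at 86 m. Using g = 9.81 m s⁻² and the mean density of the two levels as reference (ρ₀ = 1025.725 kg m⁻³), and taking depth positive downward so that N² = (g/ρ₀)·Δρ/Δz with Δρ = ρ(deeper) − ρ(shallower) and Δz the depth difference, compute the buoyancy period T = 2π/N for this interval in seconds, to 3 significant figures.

219 s

Δρ = 1026.80 − 1024.65 = 2.15 kg m⁻³ over Δz = 86 − 61 = 25 m.
N² = (9.81/1025.725) × (2.15/25) = 8.2250 × 10⁻⁴ s⁻².
N = √(8.2250 × 10⁻⁴) = 0.028679 rad s⁻¹, so T = 2π/N = 219.09 s ≈ 219 s.
A positive N² confirms static stability across the interval.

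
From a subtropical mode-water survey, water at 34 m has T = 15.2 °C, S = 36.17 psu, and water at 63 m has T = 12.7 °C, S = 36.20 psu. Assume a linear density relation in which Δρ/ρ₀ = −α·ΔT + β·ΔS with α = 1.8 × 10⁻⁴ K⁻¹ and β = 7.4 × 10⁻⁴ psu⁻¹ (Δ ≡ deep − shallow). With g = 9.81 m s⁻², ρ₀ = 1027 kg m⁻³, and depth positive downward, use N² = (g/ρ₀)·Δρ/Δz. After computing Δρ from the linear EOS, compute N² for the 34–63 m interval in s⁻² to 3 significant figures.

1.60 × 10⁻⁴ s⁻²

ΔT = -2.5 K, ΔS = +0.03 psu (deep − shallow).
Δρ/ρ₀ = −αΔT + βΔS = 4.50 × 10⁻⁴ + 2.22 × 10⁻⁵ = 4.722 × 10⁻⁴, so Δρ ≈ 0.4849 kg m⁻³.
N² = (g/ρ₀)·Δρ/Δz = g·(Δρ/ρ₀)/Δz = 9.81 × 4.722 × 10⁻⁴ / 29 = 1.5973 × 10⁻⁴ s⁻² ≈ 1.60 × 10⁻⁴ s⁻².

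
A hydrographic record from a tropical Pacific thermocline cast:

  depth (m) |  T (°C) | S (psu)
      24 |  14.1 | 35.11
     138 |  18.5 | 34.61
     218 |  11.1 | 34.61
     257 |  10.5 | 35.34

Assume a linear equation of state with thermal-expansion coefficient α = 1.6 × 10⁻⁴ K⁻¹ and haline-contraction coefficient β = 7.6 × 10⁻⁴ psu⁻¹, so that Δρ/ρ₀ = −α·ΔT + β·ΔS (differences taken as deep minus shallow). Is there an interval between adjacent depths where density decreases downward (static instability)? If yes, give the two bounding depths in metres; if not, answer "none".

24–138 m

Evaluate Δρ/ρ₀ = −αΔT + βΔS across each adjacent pair:
  24–138 m: −αΔT+βΔS = −(1.6 × 10⁻⁴)(+4.4)+(7.6 × 10⁻⁴)(-0.50) = -1.1 × 10⁻³ → UNSTABLE
  138–218 m: −αΔT+βΔS = −(1.6 × 10⁻⁴)(-7.4)+(7.6 × 10⁻⁴)(+0.00) = 1.2 × 10⁻³ → stable
  218–257 m: −αΔT+βΔS = −(1.6 × 10⁻⁴)(-0.6)+(7.6 × 10⁻⁴)(+0.73) = 6.5 × 10⁻⁴ → stable
The 24–138 m interval has Δρ < 0: lighter water underlies denser water.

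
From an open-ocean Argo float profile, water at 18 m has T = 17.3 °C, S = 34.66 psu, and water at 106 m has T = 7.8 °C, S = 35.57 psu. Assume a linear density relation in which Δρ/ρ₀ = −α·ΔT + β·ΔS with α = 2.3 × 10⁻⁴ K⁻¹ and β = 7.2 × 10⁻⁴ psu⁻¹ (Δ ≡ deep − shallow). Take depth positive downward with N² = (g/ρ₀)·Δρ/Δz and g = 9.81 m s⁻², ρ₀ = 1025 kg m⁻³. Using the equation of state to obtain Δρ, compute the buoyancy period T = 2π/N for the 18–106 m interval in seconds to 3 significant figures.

353 s

ΔT = -9.5 K, ΔS = +0.91 psu (deep − shallow).
Δρ/ρ₀ = −αΔT + βΔS = 2.185 × 10⁻³ + 6.552 × 10⁻⁴ = 2.8402 × 10⁻³, so Δρ ≈ 2.911 kg m⁻³.
N² = (g/ρ₀)·Δρ/Δz = g·(Δρ/ρ₀)/Δz = 9.81 × 2.8402 × 10⁻³ / 88 = 3.1662 × 10⁻⁴ s⁻².
N = √(3.1662 × 10⁻⁴) = 0.017794 rad s⁻¹ → T = 2π/N = 353.11 s ≈ 353 s.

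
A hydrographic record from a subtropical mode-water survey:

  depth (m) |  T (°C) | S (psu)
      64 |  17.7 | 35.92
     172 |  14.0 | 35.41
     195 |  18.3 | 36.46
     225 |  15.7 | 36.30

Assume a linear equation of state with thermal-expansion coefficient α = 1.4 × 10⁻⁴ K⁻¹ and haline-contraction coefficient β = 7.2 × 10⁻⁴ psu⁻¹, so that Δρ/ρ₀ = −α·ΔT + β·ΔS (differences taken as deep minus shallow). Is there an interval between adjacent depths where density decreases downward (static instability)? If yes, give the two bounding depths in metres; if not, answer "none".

none

Evaluate Δρ/ρ₀ = −αΔT + βΔS across each adjacent pair:
  64–172 m: −αΔT+βΔS = −(1.4 × 10⁻⁴)(-3.7)+(7.2 × 10⁻⁴)(-0.51) = 1.5 × 10⁻⁴ → stable
  172–195 m: −αΔT+βΔS = −(1.4 × 10⁻⁴)(+4.3)+(7.2 × 10⁻⁴)(+1.05) = 1.5 × 10⁻⁴ → stable
  195–225 m: −αΔT+βΔS = −(1.4 × 10⁻⁴)(-2.6)+(7.2 × 10⁻⁴)(-0.16) = 2.5 × 10⁻⁴ → stable
Every interval has Δρ > 0: the column is stably stratified throughout.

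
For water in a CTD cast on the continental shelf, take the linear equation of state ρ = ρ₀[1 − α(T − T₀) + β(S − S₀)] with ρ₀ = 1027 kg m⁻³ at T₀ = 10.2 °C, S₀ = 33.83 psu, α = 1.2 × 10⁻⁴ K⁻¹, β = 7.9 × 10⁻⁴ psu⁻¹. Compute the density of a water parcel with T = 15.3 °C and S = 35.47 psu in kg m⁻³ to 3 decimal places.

1027.702 kg m⁻³

T − T₀ = +5.1 K, S − S₀ = +1.64 psu.
Bracket = 1 − α·(+5.1) + β·(+1.64) = 1 + (6.836 × 10⁻⁴) = 1.0006836.
ρ = 1027 × 1.0006836 = 1027.702 kg m⁻³.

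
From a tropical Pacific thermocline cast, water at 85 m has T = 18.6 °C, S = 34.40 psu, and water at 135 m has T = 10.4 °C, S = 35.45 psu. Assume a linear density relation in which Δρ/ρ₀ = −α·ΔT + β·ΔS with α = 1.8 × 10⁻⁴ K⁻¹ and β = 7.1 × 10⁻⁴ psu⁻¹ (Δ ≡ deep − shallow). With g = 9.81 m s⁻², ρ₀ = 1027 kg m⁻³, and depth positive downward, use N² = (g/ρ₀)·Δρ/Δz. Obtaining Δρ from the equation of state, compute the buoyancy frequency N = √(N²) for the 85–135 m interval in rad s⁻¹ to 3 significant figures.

ΔT = -8.2 K, ΔS = +1.05 psu (deep − shallow).
Δρ/ρ₀ = −αΔT + βΔS = 1.476 × 10⁻³ + 7.455 × 10⁻⁴ = 2.2215 × 10⁻³, so Δρ ≈ 2.281 kg m⁻³.
N² = (g/ρ₀)·Δρ/Δz = g·(Δρ/ρ₀)/Δz = 9.81 × 2.2215 × 10⁻³ / 50 = 4.3586 × 10⁻⁴ s⁻².
N = √(4.3586 × 10⁻⁴) = 0.020877 rad s⁻¹ ≈ 0.0209 rad s⁻¹.

0.0209 rad s⁻¹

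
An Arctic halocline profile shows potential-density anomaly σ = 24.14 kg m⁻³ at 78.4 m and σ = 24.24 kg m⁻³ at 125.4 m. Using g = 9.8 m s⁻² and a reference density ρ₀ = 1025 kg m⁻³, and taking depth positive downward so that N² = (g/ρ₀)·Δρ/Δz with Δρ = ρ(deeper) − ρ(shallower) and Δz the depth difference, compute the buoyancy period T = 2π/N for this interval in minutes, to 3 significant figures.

Δρ = 1024.24 − 1024.14 = 0.10 kg m⁻³ over Δz = 125.4 − 78.4 = 47 m.
N² = (9.8/1025) × (0.10/47) = 2.0343 × 10⁻⁵ s⁻².
N = √(2.0343 × 10⁻⁵) = 4.5103 × 10⁻³ rad s⁻¹, so T = 2π/N = 1.3931 × 10³ s = 23.218 min ≈ 23.2 min.

23.2 min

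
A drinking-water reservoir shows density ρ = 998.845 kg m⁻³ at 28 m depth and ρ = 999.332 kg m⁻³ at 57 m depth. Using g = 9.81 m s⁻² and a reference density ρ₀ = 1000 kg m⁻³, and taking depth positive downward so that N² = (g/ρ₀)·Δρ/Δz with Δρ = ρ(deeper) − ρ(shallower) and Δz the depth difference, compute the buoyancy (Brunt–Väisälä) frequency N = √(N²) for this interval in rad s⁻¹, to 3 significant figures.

0.0128 rad s⁻¹

Δρ = 999.332 − 998.845 = 0.487 kg m⁻³ over Δz = 57 − 28 = 29 m.
N² = (9.81/1000) × (0.487/29) = 1.6474 × 10⁻⁴ s⁻².
N = √(1.6474 × 10⁻⁴) = 0.012835 rad s⁻¹ ≈ 0.0128 rad s⁻¹.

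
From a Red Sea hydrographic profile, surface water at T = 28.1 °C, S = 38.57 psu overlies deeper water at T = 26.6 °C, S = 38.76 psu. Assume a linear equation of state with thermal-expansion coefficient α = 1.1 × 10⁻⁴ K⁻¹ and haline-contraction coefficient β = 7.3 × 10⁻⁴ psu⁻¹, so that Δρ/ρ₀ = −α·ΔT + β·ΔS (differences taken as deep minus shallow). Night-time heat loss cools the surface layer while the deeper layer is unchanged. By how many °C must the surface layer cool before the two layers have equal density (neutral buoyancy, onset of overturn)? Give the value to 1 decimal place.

Neutral buoyancy requires Δρ = 0, i.e. −α(T_deep − T_surf′) + β(S_deep − S_surf) = 0.
T_surf′ = T_deep − (β/α)·ΔS = 26.6 − (7.3 × 10⁻⁴/1.1 × 10⁻⁴)·(+0.19) = 25.339 °C.
Cooling required: 28.1 − (25.339) = 2.761 °C.

2.8 °C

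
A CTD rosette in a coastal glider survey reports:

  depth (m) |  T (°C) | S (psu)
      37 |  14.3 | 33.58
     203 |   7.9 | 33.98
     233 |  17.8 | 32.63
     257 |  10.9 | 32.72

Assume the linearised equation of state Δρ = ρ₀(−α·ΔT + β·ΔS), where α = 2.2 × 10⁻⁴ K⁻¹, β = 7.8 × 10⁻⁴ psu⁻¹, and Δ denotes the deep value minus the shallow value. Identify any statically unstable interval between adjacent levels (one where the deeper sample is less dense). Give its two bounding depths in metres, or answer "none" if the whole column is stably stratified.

203–233 m

Evaluate Δρ/ρ₀ = −αΔT + βΔS across each adjacent pair:
  37–203 m: −αΔT+βΔS = −(2.2 × 10⁻⁴)(-6.4)+(7.8 × 10⁻⁴)(+0.40) = 1.7 × 10⁻³ → stable
  203–233 m: −αΔT+βΔS = −(2.2 × 10⁻⁴)(+9.9)+(7.8 × 10⁻⁴)(-1.35) = -3.2 × 10⁻³ → UNSTABLE
  233–257 m: −αΔT+βΔS = −(2.2 × 10⁻⁴)(-6.9)+(7.8 × 10⁻⁴)(+0.09) = 1.6 × 10⁻³ → stable
The 203–233 m interval has Δρ < 0: lighter water underlies denser water.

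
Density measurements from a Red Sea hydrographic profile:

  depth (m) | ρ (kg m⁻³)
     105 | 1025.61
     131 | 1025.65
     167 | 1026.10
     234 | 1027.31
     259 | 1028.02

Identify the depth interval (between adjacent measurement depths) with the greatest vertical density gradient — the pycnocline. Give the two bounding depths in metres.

Compute the density gradient over each adjacent pair:
  105–131 m: Δρ/Δz = 0.04/26 = 1.5 × 10⁻³ kg m⁻⁴
  131–167 m: Δρ/Δz = 0.45/36 = 0.013 kg m⁻⁴
  167–234 m: Δρ/Δz = 1.21/67 = 0.018 kg m⁻⁴
  234–259 m: Δρ/Δz = 0.71/25 = 0.028 kg m⁻⁴
The largest gradient is in the 234–259 m interval — the pycnocline.

234–259 m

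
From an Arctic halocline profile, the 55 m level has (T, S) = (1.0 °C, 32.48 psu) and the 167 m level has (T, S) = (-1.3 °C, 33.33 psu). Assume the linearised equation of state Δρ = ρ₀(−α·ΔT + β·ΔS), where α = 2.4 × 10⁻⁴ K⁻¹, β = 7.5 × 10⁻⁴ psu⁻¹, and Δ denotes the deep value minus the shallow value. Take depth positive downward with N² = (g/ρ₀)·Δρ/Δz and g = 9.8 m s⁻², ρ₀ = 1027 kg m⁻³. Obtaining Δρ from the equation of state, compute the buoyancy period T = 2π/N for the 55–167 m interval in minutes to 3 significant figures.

10.3 min

ΔT = -2.3 K, ΔS = +0.85 psu (deep − shallow).
Δρ/ρ₀ = −αΔT + βΔS = 5.52 × 10⁻⁴ + 6.375 × 10⁻⁴ = 1.1895 × 10⁻³, so Δρ ≈ 1.222 kg m⁻³.
N² = (g/ρ₀)·Δρ/Δz = g·(Δρ/ρ₀)/Δz = 9.8 × 1.1895 × 10⁻³ / 112 = 1.0408 × 10⁻⁴ s⁻².
N = √(1.0408 × 10⁻⁴) = 0.010202 rad s⁻¹ → T = 2π/N = 615.88 s = 10.265 min ≈ 10.3 min.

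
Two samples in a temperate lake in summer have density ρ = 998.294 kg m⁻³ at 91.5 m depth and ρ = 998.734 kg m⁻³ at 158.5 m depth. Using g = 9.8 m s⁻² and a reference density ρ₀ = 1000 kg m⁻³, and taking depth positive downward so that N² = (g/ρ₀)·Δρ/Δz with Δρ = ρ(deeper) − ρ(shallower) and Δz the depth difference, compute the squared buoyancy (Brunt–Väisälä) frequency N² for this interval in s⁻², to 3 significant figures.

6.44 × 10⁻⁵ s⁻²

Δρ = 998.734 − 998.294 = 0.440 kg m⁻³ over Δz = 158.5 − 91.5 = 67 m.
N² = (9.8/1000) × (0.440/67) = 6.4358 × 10⁻⁵ s⁻² ≈ 6.44 × 10⁻⁵ s⁻².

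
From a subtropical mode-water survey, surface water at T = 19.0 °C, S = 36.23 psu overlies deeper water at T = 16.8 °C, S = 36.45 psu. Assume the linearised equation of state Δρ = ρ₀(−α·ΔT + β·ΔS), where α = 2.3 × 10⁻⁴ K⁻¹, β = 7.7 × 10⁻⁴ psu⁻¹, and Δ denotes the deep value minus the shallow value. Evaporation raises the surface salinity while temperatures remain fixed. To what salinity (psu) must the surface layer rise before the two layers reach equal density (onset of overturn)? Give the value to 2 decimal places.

37.11 psu

Neutral buoyancy requires −α(T_deep − T_surf) + β(S_deep − S_surf′) = 0.
S_surf′ = S_deep − (α/β)·ΔT = 36.45 − (2.3 × 10⁻⁴/7.7 × 10⁻⁴)·(-2.2) = 37.1071 psu.
Increase required: 37.1071 − 36.23 = 0.8771 psu.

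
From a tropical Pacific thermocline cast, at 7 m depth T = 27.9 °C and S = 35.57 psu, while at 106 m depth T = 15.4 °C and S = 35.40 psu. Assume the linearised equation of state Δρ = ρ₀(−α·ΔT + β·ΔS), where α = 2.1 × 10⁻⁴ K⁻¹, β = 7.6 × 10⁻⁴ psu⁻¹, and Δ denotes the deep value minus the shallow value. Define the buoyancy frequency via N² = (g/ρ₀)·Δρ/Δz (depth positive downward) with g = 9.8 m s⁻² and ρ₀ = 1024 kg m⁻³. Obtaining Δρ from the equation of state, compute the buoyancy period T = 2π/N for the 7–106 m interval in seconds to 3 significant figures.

400 s

ΔT = -12.5 K, ΔS = -0.17 psu (deep − shallow).
Δρ/ρ₀ = −αΔT + βΔS = 2.625 × 10⁻³ − 1.292 × 10⁻⁴ = 2.4958 × 10⁻³, so Δρ ≈ 2.556 kg m⁻³.
N² = (g/ρ₀)·Δρ/Δz = g·(Δρ/ρ₀)/Δz = 9.8 × 2.4958 × 10⁻³ / 99 = 2.4706 × 10⁻⁴ s⁻².
N = √(2.4706 × 10⁻⁴) = 0.015718 rad s⁻¹ → T = 2π/N = 399.74 s ≈ 400 s.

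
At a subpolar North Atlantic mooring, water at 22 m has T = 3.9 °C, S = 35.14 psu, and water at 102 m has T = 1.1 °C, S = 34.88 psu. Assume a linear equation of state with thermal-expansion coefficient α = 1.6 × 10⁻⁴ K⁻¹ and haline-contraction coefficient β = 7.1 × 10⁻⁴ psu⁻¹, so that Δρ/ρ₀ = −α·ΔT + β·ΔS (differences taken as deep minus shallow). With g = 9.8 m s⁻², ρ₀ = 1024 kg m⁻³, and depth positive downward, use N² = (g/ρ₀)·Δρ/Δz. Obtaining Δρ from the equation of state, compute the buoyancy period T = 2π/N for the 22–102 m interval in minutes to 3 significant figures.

18.4 min

ΔT = -2.8 K, ΔS = -0.26 psu (deep − shallow).
Δρ/ρ₀ = −αΔT + βΔS = 4.48 × 10⁻⁴ − 1.846 × 10⁻⁴ = 2.634 × 10⁻⁴, so Δρ ≈ 0.2697 kg m⁻³.
N² = (g/ρ₀)·Δρ/Δz = g·(Δρ/ρ₀)/Δz = 9.8 × 2.634 × 10⁻⁴ / 80 = 3.2267 × 10⁻⁵ s⁻².
N = √(3.2267 × 10⁻⁵) = 5.6804 × 10⁻³ rad s⁻¹ → T = 2π/N = 1.1061 × 10³ s = 18.435 min ≈ 18.4 min.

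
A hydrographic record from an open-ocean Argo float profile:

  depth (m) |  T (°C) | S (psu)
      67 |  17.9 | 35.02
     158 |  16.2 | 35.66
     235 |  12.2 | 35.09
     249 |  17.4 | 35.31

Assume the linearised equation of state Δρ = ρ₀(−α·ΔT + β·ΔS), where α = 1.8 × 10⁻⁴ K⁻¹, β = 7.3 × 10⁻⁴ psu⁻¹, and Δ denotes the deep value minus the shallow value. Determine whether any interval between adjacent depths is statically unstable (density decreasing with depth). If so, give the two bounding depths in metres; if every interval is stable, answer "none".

235–249 m

Evaluate Δρ/ρ₀ = −αΔT + βΔS across each adjacent pair:
  67–158 m: −αΔT+βΔS = −(1.8 × 10⁻⁴)(-1.7)+(7.3 × 10⁻⁴)(+0.64) = 7.7 × 10⁻⁴ → stable
  158–235 m: −αΔT+βΔS = −(1.8 × 10⁻⁴)(-4.0)+(7.3 × 10⁻⁴)(-0.57) = 3.0 × 10⁻⁴ → stable
  235–249 m: −αΔT+βΔS = −(1.8 × 10⁻⁴)(+5.2)+(7.3 × 10⁻⁴)(+0.22) = -7.8 × 10⁻⁴ → UNSTABLE
The 235–249 m interval has Δρ < 0: lighter water underlies denser water.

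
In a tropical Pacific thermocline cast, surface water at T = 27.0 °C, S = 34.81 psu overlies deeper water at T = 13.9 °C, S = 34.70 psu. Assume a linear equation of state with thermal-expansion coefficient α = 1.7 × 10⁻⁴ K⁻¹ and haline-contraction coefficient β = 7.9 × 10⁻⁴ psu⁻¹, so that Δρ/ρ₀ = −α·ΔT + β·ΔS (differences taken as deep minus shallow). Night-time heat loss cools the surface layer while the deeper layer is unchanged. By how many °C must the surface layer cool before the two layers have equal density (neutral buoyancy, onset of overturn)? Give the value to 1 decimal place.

12.6 °C

Neutral buoyancy requires Δρ = 0, i.e. −α(T_deep − T_surf′) + β(S_deep − S_surf) = 0.
T_surf′ = T_deep − (β/α)·ΔS = 13.9 − (7.9 × 10⁻⁴/1.7 × 10⁻⁴)·(-0.11) = 14.411 °C.
Cooling required: 27.0 − (14.411) = 12.589 °C.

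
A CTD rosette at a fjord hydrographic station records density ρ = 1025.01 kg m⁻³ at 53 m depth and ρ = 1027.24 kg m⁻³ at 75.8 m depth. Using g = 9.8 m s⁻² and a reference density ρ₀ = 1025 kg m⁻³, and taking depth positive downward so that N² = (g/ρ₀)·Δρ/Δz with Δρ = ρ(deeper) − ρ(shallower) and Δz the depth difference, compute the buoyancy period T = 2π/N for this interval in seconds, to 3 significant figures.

Δρ = 1027.24 − 1025.01 = 2.23 kg m⁻³ over Δz = 75.8 − 53 = 22.8 m.
N² = (9.8/1025) × (2.23/22.8) = 9.3513 × 10⁻⁴ s⁻².
N = √(9.3513 × 10⁻⁴) = 0.030580 rad s⁻¹, so T = 2π/N = 205.47 s ≈ 205 s.
A positive N² confirms static stability across the interval.

205 s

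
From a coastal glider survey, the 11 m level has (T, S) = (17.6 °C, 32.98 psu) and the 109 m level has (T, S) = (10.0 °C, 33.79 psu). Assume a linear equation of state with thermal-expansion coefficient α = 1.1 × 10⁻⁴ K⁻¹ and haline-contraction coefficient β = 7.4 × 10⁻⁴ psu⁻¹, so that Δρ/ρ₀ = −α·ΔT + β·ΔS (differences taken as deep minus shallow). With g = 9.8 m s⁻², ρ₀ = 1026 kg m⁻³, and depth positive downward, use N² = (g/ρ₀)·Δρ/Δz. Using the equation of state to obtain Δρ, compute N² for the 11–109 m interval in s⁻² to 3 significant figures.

1.44 × 10⁻⁴ s⁻²

ΔT = -7.6 K, ΔS = +0.81 psu (deep − shallow).
Δρ/ρ₀ = −αΔT + βΔS = 8.36 × 10⁻⁴ + 5.994 × 10⁻⁴ = 1.4354 × 10⁻³, so Δρ ≈ 1.473 kg m⁻³.
N² = (g/ρ₀)·Δρ/Δz = g·(Δρ/ρ₀)/Δz = 9.8 × 1.4354 × 10⁻³ / 98 = 1.4354 × 10⁻⁴ s⁻² ≈ 1.44 × 10⁻⁴ s⁻².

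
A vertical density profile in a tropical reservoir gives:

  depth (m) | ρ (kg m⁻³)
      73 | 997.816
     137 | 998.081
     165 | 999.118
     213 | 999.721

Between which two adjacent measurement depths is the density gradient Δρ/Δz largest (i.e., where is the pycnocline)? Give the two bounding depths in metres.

137–165 m

Compute the density gradient over each adjacent pair:
  73–137 m: Δρ/Δz = 0.265/64 = 4.1 × 10⁻³ kg m⁻⁴
  137–165 m: Δρ/Δz = 1.037/28 = 0.037 kg m⁻⁴
  165–213 m: Δρ/Δz = 0.603/48 = 0.013 kg m⁻⁴
The largest gradient is in the 137–165 m interval — the pycnocline.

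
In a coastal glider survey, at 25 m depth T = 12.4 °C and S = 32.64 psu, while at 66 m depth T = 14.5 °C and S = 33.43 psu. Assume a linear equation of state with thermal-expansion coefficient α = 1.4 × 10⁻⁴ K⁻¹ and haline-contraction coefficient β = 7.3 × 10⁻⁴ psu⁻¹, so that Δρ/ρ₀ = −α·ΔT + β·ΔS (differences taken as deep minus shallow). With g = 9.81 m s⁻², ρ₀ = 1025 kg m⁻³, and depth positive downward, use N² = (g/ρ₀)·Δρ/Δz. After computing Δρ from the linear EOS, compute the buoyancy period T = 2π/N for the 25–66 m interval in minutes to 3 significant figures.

ΔT = +2.1 K, ΔS = +0.79 psu (deep − shallow).
Δρ/ρ₀ = −αΔT + βΔS = -2.94 × 10⁻⁴ + 5.767 × 10⁻⁴ = 2.827 × 10⁻⁴, so Δρ ≈ 0.2898 kg m⁻³.
N² = (g/ρ₀)·Δρ/Δz = g·(Δρ/ρ₀)/Δz = 9.81 × 2.827 × 10⁻⁴ / 41 = 6.7641 × 10⁻⁵ s⁻².
N = √(6.7641 × 10⁻⁵) = 8.2244 × 10⁻³ rad s⁻¹ → T = 2π/N = 763.97 s = 12.733 min ≈ 12.7 min.

12.7 min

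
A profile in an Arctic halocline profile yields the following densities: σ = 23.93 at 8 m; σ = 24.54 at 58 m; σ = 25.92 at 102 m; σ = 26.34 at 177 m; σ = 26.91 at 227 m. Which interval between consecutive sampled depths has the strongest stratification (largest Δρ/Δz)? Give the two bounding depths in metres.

58–102 m

Compute the density gradient over each adjacent pair:
  8–58 m: Δρ/Δz = 0.61/50 = 0.012 kg m⁻⁴
  58–102 m: Δρ/Δz = 1.38/44 = 0.031 kg m⁻⁴
  102–177 m: Δρ/Δz = 0.42/75 = 5.6 × 10⁻³ kg m⁻⁴
  177–227 m: Δρ/Δz = 0.57/50 = 0.011 kg m⁻⁴
The largest gradient is in the 58–102 m interval — the pycnocline.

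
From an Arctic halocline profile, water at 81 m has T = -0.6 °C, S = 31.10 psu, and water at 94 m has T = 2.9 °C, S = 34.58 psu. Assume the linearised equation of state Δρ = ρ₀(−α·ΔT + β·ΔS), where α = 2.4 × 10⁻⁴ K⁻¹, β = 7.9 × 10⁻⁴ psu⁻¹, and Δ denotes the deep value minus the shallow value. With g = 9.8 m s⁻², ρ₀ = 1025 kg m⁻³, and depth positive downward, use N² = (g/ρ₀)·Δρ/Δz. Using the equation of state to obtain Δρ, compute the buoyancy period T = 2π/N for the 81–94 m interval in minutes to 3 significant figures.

ΔT = +3.5 K, ΔS = +3.48 psu (deep − shallow).
Δρ/ρ₀ = −αΔT + βΔS = -8.40 × 10⁻⁴ + 2.7492 × 10⁻³ = 1.9092 × 10⁻³, so Δρ ≈ 1.957 kg m⁻³.
N² = (g/ρ₀)·Δρ/Δz = g·(Δρ/ρ₀)/Δz = 9.8 × 1.9092 × 10⁻³ / 13 = 1.4392 × 10⁻³ s⁻².
N = √(1.4392 × 10⁻³) = 0.037937 rad s⁻¹ → T = 2π/N = 165.62 s = 2.7603 min ≈ 2.76 min.

2.76 min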